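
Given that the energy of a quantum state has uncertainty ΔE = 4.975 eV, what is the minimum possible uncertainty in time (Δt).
66.152 as

Using the energy-time uncertainty principle:
ΔEΔt ≥ ℏ/2

The minimum uncertainty in time is:
Δt_min = ℏ/(2ΔE)
Δt_min = (1.055e-34 J·s) / (2 × 7.971e-19 J)
Δt_min = 6.615e-17 s = 66.152 as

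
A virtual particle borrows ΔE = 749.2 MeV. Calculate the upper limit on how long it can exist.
4.393 × 10^-25 s

Using the energy-time uncertainty principle:
ΔEΔt ≥ ℏ/2

For a virtual particle borrowing energy ΔE, the maximum lifetime is:
Δt_max = ℏ/(2ΔE)

Converting energy:
ΔE = 749.2 MeV = 1.200e-10 J

Δt_max = (1.055e-34 J·s) / (2 × 1.200e-10 J)
Δt_max = 4.393e-25 s = 4.393 × 10^-25 s

Virtual particles with higher borrowed energy exist for shorter times.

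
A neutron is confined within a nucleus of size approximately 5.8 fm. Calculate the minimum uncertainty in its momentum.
9.091 × 10^-21 kg·m/s

Using the Heisenberg uncertainty principle:
ΔxΔp ≥ ℏ/2

With Δx ≈ L = 5.800e-15 m (the confinement size):
Δp_min = ℏ/(2Δx)
Δp_min = (1.055e-34 J·s) / (2 × 5.800e-15 m)
Δp_min = 9.091e-21 kg·m/s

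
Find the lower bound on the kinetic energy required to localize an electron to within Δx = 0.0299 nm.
10.654 eV

Localizing a particle requires giving it sufficient momentum uncertainty:

1. From uncertainty principle: Δp ≥ ℏ/(2Δx)
   Δp_min = (1.055e-34 J·s) / (2 × 2.990e-11 m)
   Δp_min = 1.763e-24 kg·m/s

2. This momentum uncertainty corresponds to kinetic energy:
   KE ≈ (Δp)²/(2m) = (1.763e-24)²/(2 × 9.109e-31 kg)
   KE = 1.707e-18 J = 10.654 eV

Tighter localization requires more energy.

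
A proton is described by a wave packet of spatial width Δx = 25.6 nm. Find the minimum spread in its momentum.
2.060 × 10^-27 kg·m/s

For a wave packet, the spatial width Δx and momentum spread Δp are related by the uncertainty principle:
ΔxΔp ≥ ℏ/2

The minimum momentum spread is:
Δp_min = ℏ/(2Δx)
Δp_min = (1.055e-34 J·s) / (2 × 2.560e-08 m)
Δp_min = 2.060e-27 kg·m/s

A wave packet cannot have both a well-defined position and well-defined momentum.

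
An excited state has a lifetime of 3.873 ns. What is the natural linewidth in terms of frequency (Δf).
20.547 MHz

Using the energy-time uncertainty principle and E = hf:
ΔEΔt ≥ ℏ/2
hΔf·Δt ≥ ℏ/2

The minimum frequency uncertainty is:
Δf = ℏ/(2hτ) = 1/(4πτ)
Δf = 1/(4π × 3.873e-09 s)
Δf = 2.055e+07 Hz = 20.547 MHz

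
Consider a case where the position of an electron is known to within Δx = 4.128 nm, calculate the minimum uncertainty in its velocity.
14.022 km/s

Using the Heisenberg uncertainty principle and Δp = mΔv:
ΔxΔp ≥ ℏ/2
Δx(mΔv) ≥ ℏ/2

The minimum uncertainty in velocity is:
Δv_min = ℏ/(2mΔx)
Δv_min = (1.055e-34 J·s) / (2 × 9.109e-31 kg × 4.128e-09 m)
Δv_min = 1.402e+04 m/s = 14.022 km/s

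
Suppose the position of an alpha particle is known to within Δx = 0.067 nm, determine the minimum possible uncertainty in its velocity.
118.440 m/s

Using the Heisenberg uncertainty principle and Δp = mΔv:
ΔxΔp ≥ ℏ/2
Δx(mΔv) ≥ ℏ/2

The minimum uncertainty in velocity is:
Δv_min = ℏ/(2mΔx)
Δv_min = (1.055e-34 J·s) / (2 × 6.645e-27 kg × 6.700e-11 m)
Δv_min = 1.184e+02 m/s = 118.440 m/s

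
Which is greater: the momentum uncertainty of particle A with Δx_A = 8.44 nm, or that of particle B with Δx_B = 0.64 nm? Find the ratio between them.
Particle B has the larger minimum momentum uncertainty, by a factor of 13.19.

For each particle, the minimum momentum uncertainty is Δp_min = ℏ/(2Δx):

Particle A: Δp_A = ℏ/(2×8.440e-09 m) = 6.247e-27 kg·m/s
Particle B: Δp_B = ℏ/(2×6.400e-10 m) = 8.239e-26 kg·m/s

Ratio: Δp_B/Δp_A = 13.19

Since Δp_min ∝ 1/Δx, the particle with smaller position uncertainty (B) has larger momentum uncertainty.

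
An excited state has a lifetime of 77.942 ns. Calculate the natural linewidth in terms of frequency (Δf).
1.021 MHz

Using the energy-time uncertainty principle and E = hf:
ΔEΔt ≥ ℏ/2
hΔf·Δt ≥ ℏ/2

The minimum frequency uncertainty is:
Δf = ℏ/(2hτ) = 1/(4πτ)
Δf = 1/(4π × 7.794e-08 s)
Δf = 1.021e+06 Hz = 1.021 MHz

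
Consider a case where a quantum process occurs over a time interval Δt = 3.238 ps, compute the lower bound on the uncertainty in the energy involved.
101.639 μeV

Using the energy-time uncertainty principle:
ΔEΔt ≥ ℏ/2

The minimum uncertainty in energy is:
ΔE_min = ℏ/(2Δt)
ΔE_min = (1.055e-34 J·s) / (2 × 3.238e-12 s)
ΔE_min = 1.628e-23 J = 101.639 μeV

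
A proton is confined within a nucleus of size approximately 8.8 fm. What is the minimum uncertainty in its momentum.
5.992 × 10^-21 kg·m/s

Using the Heisenberg uncertainty principle:
ΔxΔp ≥ ℏ/2

With Δx ≈ L = 8.800e-15 m (the confinement size):
Δp_min = ℏ/(2Δx)
Δp_min = (1.055e-34 J·s) / (2 × 8.800e-15 m)
Δp_min = 5.992e-21 kg·m/s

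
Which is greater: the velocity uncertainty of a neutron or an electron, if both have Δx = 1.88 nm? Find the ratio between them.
The electron has the larger minimum velocity uncertainty, by a ratio of 1838.7.

For both particles, Δp_min = ℏ/(2Δx) = 2.805e-26 kg·m/s (same for both).

The velocity uncertainty is Δv = Δp/m:
- neutron: Δv = 2.805e-26 / 1.675e-27 = 1.675e+01 m/s = 16.745 m/s
- electron: Δv = 2.805e-26 / 9.109e-31 = 3.079e+04 m/s = 30.789 km/s

Ratio: 3.079e+04 / 1.675e+01 = 1838.7

The lighter particle has larger velocity uncertainty because Δv ∝ 1/m.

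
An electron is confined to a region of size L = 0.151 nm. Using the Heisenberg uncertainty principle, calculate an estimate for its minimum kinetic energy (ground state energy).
417.743 meV

Using the uncertainty principle to estimate ground state energy:

1. The position uncertainty is approximately the confinement size:
   Δx ≈ L = 1.510e-10 m

2. From ΔxΔp ≥ ℏ/2, the minimum momentum uncertainty is:
   Δp ≈ ℏ/(2L) = 3.492e-25 kg·m/s

3. The kinetic energy is approximately:
   KE ≈ (Δp)²/(2m) = (3.492e-25)²/(2 × 9.109e-31 kg)
   KE ≈ 6.693e-20 J = 417.743 meV

This is an order-of-magnitude estimate of the ground state energy.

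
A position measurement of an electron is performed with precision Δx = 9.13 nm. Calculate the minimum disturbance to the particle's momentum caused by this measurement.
5.775 × 10^-27 kg·m/s

The uncertainty principle implies that measuring position disturbs momentum:
ΔxΔp ≥ ℏ/2

When we measure position with precision Δx, we necessarily introduce a momentum uncertainty:
Δp ≥ ℏ/(2Δx)
Δp_min = (1.055e-34 J·s) / (2 × 9.130e-09 m)
Δp_min = 5.775e-27 kg·m/s

The more precisely we measure position, the greater the momentum disturbance.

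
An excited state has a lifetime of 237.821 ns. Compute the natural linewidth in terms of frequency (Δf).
334.611 kHz

Using the energy-time uncertainty principle and E = hf:
ΔEΔt ≥ ℏ/2
hΔf·Δt ≥ ℏ/2

The minimum frequency uncertainty is:
Δf = ℏ/(2hτ) = 1/(4πτ)
Δf = 1/(4π × 2.378e-07 s)
Δf = 3.346e+05 Hz = 334.611 kHz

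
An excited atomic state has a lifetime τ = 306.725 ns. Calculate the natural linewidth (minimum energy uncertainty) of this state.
1.073 neV

Using the energy-time uncertainty principle:
ΔEΔt ≥ ℏ/2

The lifetime τ represents the time uncertainty Δt.
The natural linewidth (minimum energy uncertainty) is:

ΔE = ℏ/(2τ)
ΔE = (1.055e-34 J·s) / (2 × 3.067e-07 s)
ΔE = 1.719e-28 J = 1.073 neV

This natural linewidth limits the precision of spectroscopic measurements.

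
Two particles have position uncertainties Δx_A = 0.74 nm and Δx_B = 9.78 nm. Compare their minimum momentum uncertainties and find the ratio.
Particle A has the larger minimum momentum uncertainty, by a factor of 13.22.

For each particle, the minimum momentum uncertainty is Δp_min = ℏ/(2Δx):

Particle A: Δp_A = ℏ/(2×7.400e-10 m) = 7.125e-26 kg·m/s
Particle B: Δp_B = ℏ/(2×9.780e-09 m) = 5.391e-27 kg·m/s

Ratio: Δp_A/Δp_B = 13.22

Since Δp_min ∝ 1/Δx, the particle with smaller position uncertainty (A) has larger momentum uncertainty.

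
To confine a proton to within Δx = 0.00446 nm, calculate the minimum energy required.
260.786 meV

Localizing a particle requires giving it sufficient momentum uncertainty:

1. From uncertainty principle: Δp ≥ ℏ/(2Δx)
   Δp_min = (1.055e-34 J·s) / (2 × 4.460e-12 m)
   Δp_min = 1.182e-23 kg·m/s

2. This momentum uncertainty corresponds to kinetic energy:
   KE ≈ (Δp)²/(2m) = (1.182e-23)²/(2 × 1.673e-27 kg)
   KE = 4.178e-20 J = 260.786 meV

Tighter localization requires more energy.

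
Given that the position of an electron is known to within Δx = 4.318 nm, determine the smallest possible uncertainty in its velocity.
13.405 km/s

Using the Heisenberg uncertainty principle and Δp = mΔv:
ΔxΔp ≥ ℏ/2
Δx(mΔv) ≥ ℏ/2

The minimum uncertainty in velocity is:
Δv_min = ℏ/(2mΔx)
Δv_min = (1.055e-34 J·s) / (2 × 9.109e-31 kg × 4.318e-09 m)
Δv_min = 1.341e+04 m/s = 13.405 km/s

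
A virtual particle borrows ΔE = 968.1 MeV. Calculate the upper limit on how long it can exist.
3.400 × 10^-25 s

Using the energy-time uncertainty principle:
ΔEΔt ≥ ℏ/2

For a virtual particle borrowing energy ΔE, the maximum lifetime is:
Δt_max = ℏ/(2ΔE)

Converting energy:
ΔE = 968.1 MeV = 1.551e-10 J

Δt_max = (1.055e-34 J·s) / (2 × 1.551e-10 J)
Δt_max = 3.400e-25 s = 3.400 × 10^-25 s

Virtual particles with higher borrowed energy exist for shorter times.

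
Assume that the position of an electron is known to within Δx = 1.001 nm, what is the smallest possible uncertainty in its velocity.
57.826 km/s

Using the Heisenberg uncertainty principle and Δp = mΔv:
ΔxΔp ≥ ℏ/2
Δx(mΔv) ≥ ℏ/2

The minimum uncertainty in velocity is:
Δv_min = ℏ/(2mΔx)
Δv_min = (1.055e-34 J·s) / (2 × 9.109e-31 kg × 1.001e-09 m)
Δv_min = 5.783e+04 m/s = 57.826 km/s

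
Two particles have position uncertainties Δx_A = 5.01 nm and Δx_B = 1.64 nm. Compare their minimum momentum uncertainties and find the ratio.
Particle B has the larger minimum momentum uncertainty, by a factor of 3.05.

For each particle, the minimum momentum uncertainty is Δp_min = ℏ/(2Δx):

Particle A: Δp_A = ℏ/(2×5.010e-09 m) = 1.052e-26 kg·m/s
Particle B: Δp_B = ℏ/(2×1.640e-09 m) = 3.215e-26 kg·m/s

Ratio: Δp_B/Δp_A = 3.05

Since Δp_min ∝ 1/Δx, the particle with smaller position uncertainty (B) has larger momentum uncertainty.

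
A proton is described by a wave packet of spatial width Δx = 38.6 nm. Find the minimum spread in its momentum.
1.366 × 10^-27 kg·m/s

For a wave packet, the spatial width Δx and momentum spread Δp are related by the uncertainty principle:
ΔxΔp ≥ ℏ/2

The minimum momentum spread is:
Δp_min = ℏ/(2Δx)
Δp_min = (1.055e-34 J·s) / (2 × 3.860e-08 m)
Δp_min = 1.366e-27 kg·m/s

A wave packet cannot have both a well-defined position and well-defined momentum.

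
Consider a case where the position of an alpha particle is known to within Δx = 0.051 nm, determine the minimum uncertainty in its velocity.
155.598 m/s

Using the Heisenberg uncertainty principle and Δp = mΔv:
ΔxΔp ≥ ℏ/2
Δx(mΔv) ≥ ℏ/2

The minimum uncertainty in velocity is:
Δv_min = ℏ/(2mΔx)
Δv_min = (1.055e-34 J·s) / (2 × 6.645e-27 kg × 5.100e-11 m)
Δv_min = 1.556e+02 m/s = 155.598 m/s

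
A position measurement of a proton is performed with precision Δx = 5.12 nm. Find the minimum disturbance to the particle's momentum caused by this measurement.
1.030 × 10^-26 kg·m/s

The uncertainty principle implies that measuring position disturbs momentum:
ΔxΔp ≥ ℏ/2

When we measure position with precision Δx, we necessarily introduce a momentum uncertainty:
Δp ≥ ℏ/(2Δx)
Δp_min = (1.055e-34 J·s) / (2 × 5.120e-09 m)
Δp_min = 1.030e-26 kg·m/s

The more precisely we measure position, the greater the momentum disturbance.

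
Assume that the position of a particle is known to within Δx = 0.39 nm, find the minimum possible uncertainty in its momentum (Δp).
1.352 × 10^-25 kg·m/s

Using the Heisenberg uncertainty principle:
ΔxΔp ≥ ℏ/2

The minimum uncertainty in momentum is:
Δp_min = ℏ/(2Δx)
Δp_min = (1.055e-34 J·s) / (2 × 3.900e-10 m)
Δp_min = 1.352e-25 kg·m/s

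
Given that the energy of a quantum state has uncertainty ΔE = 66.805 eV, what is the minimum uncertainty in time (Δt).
4.926 as

Using the energy-time uncertainty principle:
ΔEΔt ≥ ℏ/2

The minimum uncertainty in time is:
Δt_min = ℏ/(2ΔE)
Δt_min = (1.055e-34 J·s) / (2 × 1.070e-17 J)
Δt_min = 4.926e-18 s = 4.926 as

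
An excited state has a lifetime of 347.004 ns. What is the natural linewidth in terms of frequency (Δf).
229.327 kHz

Using the energy-time uncertainty principle and E = hf:
ΔEΔt ≥ ℏ/2
hΔf·Δt ≥ ℏ/2

The minimum frequency uncertainty is:
Δf = ℏ/(2hτ) = 1/(4πτ)
Δf = 1/(4π × 3.470e-07 s)
Δf = 2.293e+05 Hz = 229.327 kHz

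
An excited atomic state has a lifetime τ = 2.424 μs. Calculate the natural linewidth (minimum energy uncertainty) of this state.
135.770 peV

Using the energy-time uncertainty principle:
ΔEΔt ≥ ℏ/2

The lifetime τ represents the time uncertainty Δt.
The natural linewidth (minimum energy uncertainty) is:

ΔE = ℏ/(2τ)
ΔE = (1.055e-34 J·s) / (2 × 2.424e-06 s)
ΔE = 2.175e-29 J = 135.770 peV

This natural linewidth limits the precision of spectroscopic measurements.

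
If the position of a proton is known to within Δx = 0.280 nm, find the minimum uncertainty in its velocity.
112.588 m/s

Using the Heisenberg uncertainty principle and Δp = mΔv:
ΔxΔp ≥ ℏ/2
Δx(mΔv) ≥ ℏ/2

The minimum uncertainty in velocity is:
Δv_min = ℏ/(2mΔx)
Δv_min = (1.055e-34 J·s) / (2 × 1.673e-27 kg × 2.800e-10 m)
Δv_min = 1.126e+02 m/s = 112.588 m/s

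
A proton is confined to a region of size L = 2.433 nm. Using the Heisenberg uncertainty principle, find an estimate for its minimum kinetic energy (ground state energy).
876.335 neV

Using the uncertainty principle to estimate ground state energy:

1. The position uncertainty is approximately the confinement size:
   Δx ≈ L = 2.433e-09 m

2. From ΔxΔp ≥ ℏ/2, the minimum momentum uncertainty is:
   Δp ≈ ℏ/(2L) = 2.167e-26 kg·m/s

3. The kinetic energy is approximately:
   KE ≈ (Δp)²/(2m) = (2.167e-26)²/(2 × 1.673e-27 kg)
   KE ≈ 1.404e-25 J = 876.335 neV

This is an order-of-magnitude estimate of the ground state energy.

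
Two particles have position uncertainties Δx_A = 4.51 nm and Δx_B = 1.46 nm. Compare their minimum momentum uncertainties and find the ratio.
Particle B has the larger minimum momentum uncertainty, by a factor of 3.09.

For each particle, the minimum momentum uncertainty is Δp_min = ℏ/(2Δx):

Particle A: Δp_A = ℏ/(2×4.510e-09 m) = 1.169e-26 kg·m/s
Particle B: Δp_B = ℏ/(2×1.460e-09 m) = 3.612e-26 kg·m/s

Ratio: Δp_B/Δp_A = 3.09

Since Δp_min ∝ 1/Δx, the particle with smaller position uncertainty (B) has larger momentum uncertainty.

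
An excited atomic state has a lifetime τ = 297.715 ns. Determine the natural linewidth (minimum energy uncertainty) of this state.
1.105 neV

Using the energy-time uncertainty principle:
ΔEΔt ≥ ℏ/2

The lifetime τ represents the time uncertainty Δt.
The natural linewidth (minimum energy uncertainty) is:

ΔE = ℏ/(2τ)
ΔE = (1.055e-34 J·s) / (2 × 2.977e-07 s)
ΔE = 1.771e-28 J = 1.105 neV

This natural linewidth limits the precision of spectroscopic measurements.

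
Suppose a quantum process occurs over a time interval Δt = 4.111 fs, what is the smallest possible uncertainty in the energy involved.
80.055 meV

Using the energy-time uncertainty principle:
ΔEΔt ≥ ℏ/2

The minimum uncertainty in energy is:
ΔE_min = ℏ/(2Δt)
ΔE_min = (1.055e-34 J·s) / (2 × 4.111e-15 s)
ΔE_min = 1.283e-20 J = 80.055 meV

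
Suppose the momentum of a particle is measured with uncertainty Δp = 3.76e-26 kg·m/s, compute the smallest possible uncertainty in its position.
1.402 nm

Using the Heisenberg uncertainty principle:
ΔxΔp ≥ ℏ/2

The minimum uncertainty in position is:
Δx_min = ℏ/(2Δp)
Δx_min = (1.055e-34 J·s) / (2 × 3.760e-26 kg·m/s)
Δx_min = 1.402e-09 m = 1.402 nm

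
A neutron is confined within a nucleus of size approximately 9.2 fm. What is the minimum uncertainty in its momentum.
5.731 × 10^-21 kg·m/s

Using the Heisenberg uncertainty principle:
ΔxΔp ≥ ℏ/2

With Δx ≈ L = 9.200e-15 m (the confinement size):
Δp_min = ℏ/(2Δx)
Δp_min = (1.055e-34 J·s) / (2 × 9.200e-15 m)
Δp_min = 5.731e-21 kg·m/s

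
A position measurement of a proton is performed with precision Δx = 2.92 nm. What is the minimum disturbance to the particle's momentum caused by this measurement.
1.806 × 10^-26 kg·m/s

The uncertainty principle implies that measuring position disturbs momentum:
ΔxΔp ≥ ℏ/2

When we measure position with precision Δx, we necessarily introduce a momentum uncertainty:
Δp ≥ ℏ/(2Δx)
Δp_min = (1.055e-34 J·s) / (2 × 2.920e-09 m)
Δp_min = 1.806e-26 kg·m/s

The more precisely we measure position, the greater the momentum disturbance.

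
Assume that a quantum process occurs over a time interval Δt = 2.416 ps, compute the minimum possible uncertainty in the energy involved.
136.219 μeV

Using the energy-time uncertainty principle:
ΔEΔt ≥ ℏ/2

The minimum uncertainty in energy is:
ΔE_min = ℏ/(2Δt)
ΔE_min = (1.055e-34 J·s) / (2 × 2.416e-12 s)
ΔE_min = 2.182e-23 J = 136.219 μeV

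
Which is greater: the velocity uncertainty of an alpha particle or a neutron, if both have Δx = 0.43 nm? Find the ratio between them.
The neutron has the larger minimum velocity uncertainty, by a ratio of 4.0.

For both particles, Δp_min = ℏ/(2Δx) = 1.226e-25 kg·m/s (same for both).

The velocity uncertainty is Δv = Δp/m:
- alpha particle: Δv = 1.226e-25 / 6.645e-27 = 1.845e+01 m/s = 18.455 m/s
- neutron: Δv = 1.226e-25 / 1.675e-27 = 7.321e+01 m/s = 73.212 m/s

Ratio: 7.321e+01 / 1.845e+01 = 4.0

The lighter particle has larger velocity uncertainty because Δv ∝ 1/m.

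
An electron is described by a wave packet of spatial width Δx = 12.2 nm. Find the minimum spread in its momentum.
4.322 × 10^-27 kg·m/s

For a wave packet, the spatial width Δx and momentum spread Δp are related by the uncertainty principle:
ΔxΔp ≥ ℏ/2

The minimum momentum spread is:
Δp_min = ℏ/(2Δx)
Δp_min = (1.055e-34 J·s) / (2 × 1.220e-08 m)
Δp_min = 4.322e-27 kg·m/s

A wave packet cannot have both a well-defined position and well-defined momentum.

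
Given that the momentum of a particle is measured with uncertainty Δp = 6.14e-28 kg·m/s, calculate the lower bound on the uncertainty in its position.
85.877 nm

Using the Heisenberg uncertainty principle:
ΔxΔp ≥ ℏ/2

The minimum uncertainty in position is:
Δx_min = ℏ/(2Δp)
Δx_min = (1.055e-34 J·s) / (2 × 6.140e-28 kg·m/s)
Δx_min = 8.588e-08 m = 85.877 nm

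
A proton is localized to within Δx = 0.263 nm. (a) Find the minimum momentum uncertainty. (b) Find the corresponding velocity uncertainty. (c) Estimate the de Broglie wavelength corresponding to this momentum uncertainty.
(a) Δp_min = 2.005 × 10^-25 kg·m/s
(b) Δv_min = 119.865 m/s
(c) λ_dB = 3.305 nm

Step-by-step:

(a) From the uncertainty principle:
Δp_min = ℏ/(2Δx) = (1.055e-34 J·s)/(2 × 2.630e-10 m) = 2.005e-25 kg·m/s

(b) The velocity uncertainty:
Δv = Δp/m = (2.005e-25 kg·m/s)/(1.673e-27 kg) = 1.199e+02 m/s = 119.865 m/s

(c) The de Broglie wavelength for this momentum:
λ = h/p = (6.626e-34 J·s)/(2.005e-25 kg·m/s) = 3.305e-09 m = 3.305 nm

Note: The de Broglie wavelength is comparable to the localization size, as expected from wave-particle duality.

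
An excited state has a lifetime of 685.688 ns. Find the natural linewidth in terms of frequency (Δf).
116.055 kHz

Using the energy-time uncertainty principle and E = hf:
ΔEΔt ≥ ℏ/2
hΔf·Δt ≥ ℏ/2

The minimum frequency uncertainty is:
Δf = ℏ/(2hτ) = 1/(4πτ)
Δf = 1/(4π × 6.857e-07 s)
Δf = 1.161e+05 Hz = 116.055 kHz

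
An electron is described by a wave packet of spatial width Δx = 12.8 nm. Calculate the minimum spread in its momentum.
4.119 × 10^-27 kg·m/s

For a wave packet, the spatial width Δx and momentum spread Δp are related by the uncertainty principle:
ΔxΔp ≥ ℏ/2

The minimum momentum spread is:
Δp_min = ℏ/(2Δx)
Δp_min = (1.055e-34 J·s) / (2 × 1.280e-08 m)
Δp_min = 4.119e-27 kg·m/s

A wave packet cannot have both a well-defined position and well-defined momentum.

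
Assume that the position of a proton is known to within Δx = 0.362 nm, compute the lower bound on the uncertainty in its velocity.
87.084 m/s

Using the Heisenberg uncertainty principle and Δp = mΔv:
ΔxΔp ≥ ℏ/2
Δx(mΔv) ≥ ℏ/2

The minimum uncertainty in velocity is:
Δv_min = ℏ/(2mΔx)
Δv_min = (1.055e-34 J·s) / (2 × 1.673e-27 kg × 3.620e-10 m)
Δv_min = 8.708e+01 m/s = 87.084 m/s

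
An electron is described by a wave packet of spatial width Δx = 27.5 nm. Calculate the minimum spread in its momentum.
1.917 × 10^-27 kg·m/s

For a wave packet, the spatial width Δx and momentum spread Δp are related by the uncertainty principle:
ΔxΔp ≥ ℏ/2

The minimum momentum spread is:
Δp_min = ℏ/(2Δx)
Δp_min = (1.055e-34 J·s) / (2 × 2.750e-08 m)
Δp_min = 1.917e-27 kg·m/s

A wave packet cannot have both a well-defined position and well-defined momentum.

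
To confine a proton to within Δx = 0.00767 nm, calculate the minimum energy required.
88.179 meV

Localizing a particle requires giving it sufficient momentum uncertainty:

1. From uncertainty principle: Δp ≥ ℏ/(2Δx)
   Δp_min = (1.055e-34 J·s) / (2 × 7.670e-12 m)
   Δp_min = 6.875e-24 kg·m/s

2. This momentum uncertainty corresponds to kinetic energy:
   KE ≈ (Δp)²/(2m) = (6.875e-24)²/(2 × 1.673e-27 kg)
   KE = 1.413e-20 J = 88.179 meV

Tighter localization requires more energy.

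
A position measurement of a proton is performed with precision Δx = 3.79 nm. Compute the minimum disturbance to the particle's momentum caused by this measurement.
1.391 × 10^-26 kg·m/s

The uncertainty principle implies that measuring position disturbs momentum:
ΔxΔp ≥ ℏ/2

When we measure position with precision Δx, we necessarily introduce a momentum uncertainty:
Δp ≥ ℏ/(2Δx)
Δp_min = (1.055e-34 J·s) / (2 × 3.790e-09 m)
Δp_min = 1.391e-26 kg·m/s

The more precisely we measure position, the greater the momentum disturbance.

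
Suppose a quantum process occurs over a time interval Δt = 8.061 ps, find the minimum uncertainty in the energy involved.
40.827 μeV

Using the energy-time uncertainty principle:
ΔEΔt ≥ ℏ/2

The minimum uncertainty in energy is:
ΔE_min = ℏ/(2Δt)
ΔE_min = (1.055e-34 J·s) / (2 × 8.061e-12 s)
ΔE_min = 6.541e-24 J = 40.827 μeV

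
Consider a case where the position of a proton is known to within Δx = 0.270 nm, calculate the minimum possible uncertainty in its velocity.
116.757 m/s

Using the Heisenberg uncertainty principle and Δp = mΔv:
ΔxΔp ≥ ℏ/2
Δx(mΔv) ≥ ℏ/2

The minimum uncertainty in velocity is:
Δv_min = ℏ/(2mΔx)
Δv_min = (1.055e-34 J·s) / (2 × 1.673e-27 kg × 2.700e-10 m)
Δv_min = 1.168e+02 m/s = 116.757 m/s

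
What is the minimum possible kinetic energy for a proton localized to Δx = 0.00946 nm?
57.966 meV

Localizing a particle requires giving it sufficient momentum uncertainty:

1. From uncertainty principle: Δp ≥ ℏ/(2Δx)
   Δp_min = (1.055e-34 J·s) / (2 × 9.460e-12 m)
   Δp_min = 5.574e-24 kg·m/s

2. This momentum uncertainty corresponds to kinetic energy:
   KE ≈ (Δp)²/(2m) = (5.574e-24)²/(2 × 1.673e-27 kg)
   KE = 9.287e-21 J = 57.966 meV

Tighter localization requires more energy.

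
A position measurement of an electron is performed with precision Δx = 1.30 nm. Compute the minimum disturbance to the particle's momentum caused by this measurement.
4.056 × 10^-26 kg·m/s

The uncertainty principle implies that measuring position disturbs momentum:
ΔxΔp ≥ ℏ/2

When we measure position with precision Δx, we necessarily introduce a momentum uncertainty:
Δp ≥ ℏ/(2Δx)
Δp_min = (1.055e-34 J·s) / (2 × 1.300e-09 m)
Δp_min = 4.056e-26 kg·m/s

The more precisely we measure position, the greater the momentum disturbance.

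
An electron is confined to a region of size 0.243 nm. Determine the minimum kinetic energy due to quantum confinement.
161.306 meV

Using the uncertainty principle:

1. Position uncertainty: Δx ≈ 2.430e-10 m
2. Minimum momentum uncertainty: Δp = ℏ/(2Δx) = 2.170e-25 kg·m/s
3. Minimum kinetic energy:
   KE = (Δp)²/(2m) = (2.170e-25)²/(2 × 9.109e-31 kg)
   KE = 2.584e-20 J = 161.306 meV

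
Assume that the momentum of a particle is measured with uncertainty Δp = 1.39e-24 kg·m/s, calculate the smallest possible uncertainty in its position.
37.934 pm

Using the Heisenberg uncertainty principle:
ΔxΔp ≥ ℏ/2

The minimum uncertainty in position is:
Δx_min = ℏ/(2Δp)
Δx_min = (1.055e-34 J·s) / (2 × 1.390e-24 kg·m/s)
Δx_min = 3.793e-11 m = 37.934 pm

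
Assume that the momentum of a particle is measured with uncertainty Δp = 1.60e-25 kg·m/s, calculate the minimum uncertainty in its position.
329.554 pm

Using the Heisenberg uncertainty principle:
ΔxΔp ≥ ℏ/2

The minimum uncertainty in position is:
Δx_min = ℏ/(2Δp)
Δx_min = (1.055e-34 J·s) / (2 × 1.600e-25 kg·m/s)
Δx_min = 3.296e-10 m = 329.554 pm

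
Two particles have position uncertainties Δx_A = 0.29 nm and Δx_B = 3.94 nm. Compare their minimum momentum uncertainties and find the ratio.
Particle A has the larger minimum momentum uncertainty, by a factor of 13.59.

For each particle, the minimum momentum uncertainty is Δp_min = ℏ/(2Δx):

Particle A: Δp_A = ℏ/(2×2.900e-10 m) = 1.818e-25 kg·m/s
Particle B: Δp_B = ℏ/(2×3.940e-09 m) = 1.338e-26 kg·m/s

Ratio: Δp_A/Δp_B = 13.59

Since Δp_min ∝ 1/Δx, the particle with smaller position uncertainty (A) has larger momentum uncertainty.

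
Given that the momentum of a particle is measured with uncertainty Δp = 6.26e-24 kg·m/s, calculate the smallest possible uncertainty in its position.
8.423 pm

Using the Heisenberg uncertainty principle:
ΔxΔp ≥ ℏ/2

The minimum uncertainty in position is:
Δx_min = ℏ/(2Δp)
Δx_min = (1.055e-34 J·s) / (2 × 6.260e-24 kg·m/s)
Δx_min = 8.423e-12 m = 8.423 pm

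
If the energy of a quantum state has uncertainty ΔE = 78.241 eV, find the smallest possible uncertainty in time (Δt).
4.206 as

Using the energy-time uncertainty principle:
ΔEΔt ≥ ℏ/2

The minimum uncertainty in time is:
Δt_min = ℏ/(2ΔE)
Δt_min = (1.055e-34 J·s) / (2 × 1.254e-17 J)
Δt_min = 4.206e-18 s = 4.206 as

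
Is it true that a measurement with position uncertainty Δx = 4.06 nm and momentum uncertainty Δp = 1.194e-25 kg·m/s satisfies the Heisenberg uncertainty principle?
Yes, it satisfies the uncertainty principle.

Calculate the product ΔxΔp:
ΔxΔp = (4.060e-09 m) × (1.194e-25 kg·m/s)
ΔxΔp = 4.848e-34 J·s

Compare to the minimum allowed value ℏ/2:
ℏ/2 = 5.273e-35 J·s

Since ΔxΔp = 4.848e-34 J·s ≥ 5.273e-35 J·s = ℏ/2,
the measurement satisfies the uncertainty principle.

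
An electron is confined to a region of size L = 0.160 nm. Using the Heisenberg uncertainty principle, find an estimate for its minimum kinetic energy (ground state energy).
372.069 meV

Using the uncertainty principle to estimate ground state energy:

1. The position uncertainty is approximately the confinement size:
   Δx ≈ L = 1.600e-10 m

2. From ΔxΔp ≥ ℏ/2, the minimum momentum uncertainty is:
   Δp ≈ ℏ/(2L) = 3.296e-25 kg·m/s

3. The kinetic energy is approximately:
   KE ≈ (Δp)²/(2m) = (3.296e-25)²/(2 × 9.109e-31 kg)
   KE ≈ 5.961e-20 J = 372.069 meV

This is an order-of-magnitude estimate of the ground state energy.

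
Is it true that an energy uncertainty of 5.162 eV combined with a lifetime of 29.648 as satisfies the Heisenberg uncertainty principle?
No, it violates the uncertainty relation.

Calculate the product ΔEΔt:
ΔE = 5.162 eV = 8.270e-19 J
ΔEΔt = (8.270e-19 J) × (2.965e-17 s)
ΔEΔt = 2.452e-35 J·s

Compare to the minimum allowed value ℏ/2:
ℏ/2 = 5.273e-35 J·s

Since ΔEΔt = 2.452e-35 J·s < 5.273e-35 J·s = ℏ/2,
this violates the uncertainty relation.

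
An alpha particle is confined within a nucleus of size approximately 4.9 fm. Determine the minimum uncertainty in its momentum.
1.076 × 10^-20 kg·m/s

Using the Heisenberg uncertainty principle:
ΔxΔp ≥ ℏ/2

With Δx ≈ L = 4.900e-15 m (the confinement size):
Δp_min = ℏ/(2Δx)
Δp_min = (1.055e-34 J·s) / (2 × 4.900e-15 m)
Δp_min = 1.076e-20 kg·m/s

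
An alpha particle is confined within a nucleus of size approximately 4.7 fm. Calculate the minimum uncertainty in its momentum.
1.122 × 10^-20 kg·m/s

Using the Heisenberg uncertainty principle:
ΔxΔp ≥ ℏ/2

With Δx ≈ L = 4.700e-15 m (the confinement size):
Δp_min = ℏ/(2Δx)
Δp_min = (1.055e-34 J·s) / (2 × 4.700e-15 m)
Δp_min = 1.122e-20 kg·m/s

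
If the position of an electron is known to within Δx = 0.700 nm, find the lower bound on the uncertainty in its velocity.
82.691 km/s

Using the Heisenberg uncertainty principle and Δp = mΔv:
ΔxΔp ≥ ℏ/2
Δx(mΔv) ≥ ℏ/2

The minimum uncertainty in velocity is:
Δv_min = ℏ/(2mΔx)
Δv_min = (1.055e-34 J·s) / (2 × 9.109e-31 kg × 7.000e-10 m)
Δv_min = 8.269e+04 m/s = 82.691 km/s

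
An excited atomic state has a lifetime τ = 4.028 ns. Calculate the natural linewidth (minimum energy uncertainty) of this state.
81.705 neV

Using the energy-time uncertainty principle:
ΔEΔt ≥ ℏ/2

The lifetime τ represents the time uncertainty Δt.
The natural linewidth (minimum energy uncertainty) is:

ΔE = ℏ/(2τ)
ΔE = (1.055e-34 J·s) / (2 × 4.028e-09 s)
ΔE = 1.309e-26 J = 81.705 neV

This natural linewidth limits the precision of spectroscopic measurements.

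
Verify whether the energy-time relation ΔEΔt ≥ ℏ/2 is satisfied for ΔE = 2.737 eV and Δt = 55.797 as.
No, it violates the uncertainty relation.

Calculate the product ΔEΔt:
ΔE = 2.737 eV = 4.385e-19 J
ΔEΔt = (4.385e-19 J) × (5.580e-17 s)
ΔEΔt = 2.447e-35 J·s

Compare to the minimum allowed value ℏ/2:
ℏ/2 = 5.273e-35 J·s

Since ΔEΔt = 2.447e-35 J·s < 5.273e-35 J·s = ℏ/2,
this violates the uncertainty relation.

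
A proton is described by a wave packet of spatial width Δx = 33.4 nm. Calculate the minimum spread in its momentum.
1.579 × 10^-27 kg·m/s

For a wave packet, the spatial width Δx and momentum spread Δp are related by the uncertainty principle:
ΔxΔp ≥ ℏ/2

The minimum momentum spread is:
Δp_min = ℏ/(2Δx)
Δp_min = (1.055e-34 J·s) / (2 × 3.340e-08 m)
Δp_min = 1.579e-27 kg·m/s

A wave packet cannot have both a well-defined position and well-defined momentum.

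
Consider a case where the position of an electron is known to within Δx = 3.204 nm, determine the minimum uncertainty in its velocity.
18.066 km/s

Using the Heisenberg uncertainty principle and Δp = mΔv:
ΔxΔp ≥ ℏ/2
Δx(mΔv) ≥ ℏ/2

The minimum uncertainty in velocity is:
Δv_min = ℏ/(2mΔx)
Δv_min = (1.055e-34 J·s) / (2 × 9.109e-31 kg × 3.204e-09 m)
Δv_min = 1.807e+04 m/s = 18.066 km/s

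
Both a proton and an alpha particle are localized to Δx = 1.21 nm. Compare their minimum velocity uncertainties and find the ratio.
The proton has the larger minimum velocity uncertainty, by a ratio of 4.0.

For both particles, Δp_min = ℏ/(2Δx) = 4.358e-26 kg·m/s (same for both).

The velocity uncertainty is Δv = Δp/m:
- proton: Δv = 4.358e-26 / 1.673e-27 = 2.605e+01 m/s = 26.053 m/s
- alpha particle: Δv = 4.358e-26 / 6.645e-27 = 6.558e+00 m/s = 6.558 m/s

Ratio: 2.605e+01 / 6.558e+00 = 4.0

The lighter particle has larger velocity uncertainty because Δv ∝ 1/m.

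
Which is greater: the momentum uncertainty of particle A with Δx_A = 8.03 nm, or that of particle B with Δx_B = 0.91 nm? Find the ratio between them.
Particle B has the larger minimum momentum uncertainty, by a factor of 8.82.

For each particle, the minimum momentum uncertainty is Δp_min = ℏ/(2Δx):

Particle A: Δp_A = ℏ/(2×8.030e-09 m) = 6.566e-27 kg·m/s
Particle B: Δp_B = ℏ/(2×9.100e-10 m) = 5.794e-26 kg·m/s

Ratio: Δp_B/Δp_A = 8.82

Since Δp_min ∝ 1/Δx, the particle with smaller position uncertainty (B) has larger momentum uncertainty.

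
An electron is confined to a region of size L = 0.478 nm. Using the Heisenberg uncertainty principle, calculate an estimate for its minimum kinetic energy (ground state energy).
41.688 meV

Using the uncertainty principle to estimate ground state energy:

1. The position uncertainty is approximately the confinement size:
   Δx ≈ L = 4.780e-10 m

2. From ΔxΔp ≥ ℏ/2, the minimum momentum uncertainty is:
   Δp ≈ ℏ/(2L) = 1.103e-25 kg·m/s

3. The kinetic energy is approximately:
   KE ≈ (Δp)²/(2m) = (1.103e-25)²/(2 × 9.109e-31 kg)
   KE ≈ 6.679e-21 J = 41.688 meV

This is an order-of-magnitude estimate of the ground state energy.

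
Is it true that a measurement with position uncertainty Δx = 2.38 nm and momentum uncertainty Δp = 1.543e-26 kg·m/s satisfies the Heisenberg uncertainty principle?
No, it violates the uncertainty principle (impossible measurement).

Calculate the product ΔxΔp:
ΔxΔp = (2.380e-09 m) × (1.543e-26 kg·m/s)
ΔxΔp = 3.672e-35 J·s

Compare to the minimum allowed value ℏ/2:
ℏ/2 = 5.273e-35 J·s

Since ΔxΔp = 3.672e-35 J·s < 5.273e-35 J·s = ℏ/2,
the measurement violates the uncertainty principle.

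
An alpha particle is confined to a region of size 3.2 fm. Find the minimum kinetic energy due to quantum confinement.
127.520 keV

Using the uncertainty principle:

1. Position uncertainty: Δx ≈ 3.200e-15 m
2. Minimum momentum uncertainty: Δp = ℏ/(2Δx) = 1.648e-20 kg·m/s
3. Minimum kinetic energy:
   KE = (Δp)²/(2m) = (1.648e-20)²/(2 × 6.645e-27 kg)
   KE = 2.043e-14 J = 127.520 keV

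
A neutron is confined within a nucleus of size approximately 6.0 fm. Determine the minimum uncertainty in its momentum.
8.788 × 10^-21 kg·m/s

Using the Heisenberg uncertainty principle:
ΔxΔp ≥ ℏ/2

With Δx ≈ L = 6.000e-15 m (the confinement size):
Δp_min = ℏ/(2Δx)
Δp_min = (1.055e-34 J·s) / (2 × 6.000e-15 m)
Δp_min = 8.788e-21 kg·m/s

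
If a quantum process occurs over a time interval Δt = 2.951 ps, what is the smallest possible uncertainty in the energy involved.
111.524 μeV

Using the energy-time uncertainty principle:
ΔEΔt ≥ ℏ/2

The minimum uncertainty in energy is:
ΔE_min = ℏ/(2Δt)
ΔE_min = (1.055e-34 J·s) / (2 × 2.951e-12 s)
ΔE_min = 1.787e-23 J = 111.524 μeV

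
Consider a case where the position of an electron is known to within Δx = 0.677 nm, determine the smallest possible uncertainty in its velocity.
85.500 km/s

Using the Heisenberg uncertainty principle and Δp = mΔv:
ΔxΔp ≥ ℏ/2
Δx(mΔv) ≥ ℏ/2

The minimum uncertainty in velocity is:
Δv_min = ℏ/(2mΔx)
Δv_min = (1.055e-34 J·s) / (2 × 9.109e-31 kg × 6.770e-10 m)
Δv_min = 8.550e+04 m/s = 85.500 km/s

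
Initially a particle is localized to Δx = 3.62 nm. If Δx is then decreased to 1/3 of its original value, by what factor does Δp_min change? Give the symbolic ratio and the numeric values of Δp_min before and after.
Original Δp_min = 1.457 × 10^-26 kg·m/s; new Δp'_min = 4.370 × 10^-26 kg·m/s; ratio Δp'_min/Δp_min = 3.

From the uncertainty principle ΔxΔp ≥ ℏ/2, the minimum momentum uncertainty is Δp_min = ℏ/(2Δx).

Original (Δx = 3.62 nm = 3.620e-09 m):
Δp_min = (1.055e-34 J·s)/(2 × 3.620e-09 m) = 1.457e-26 kg·m/s

When Δx → (1/3)Δx:
Δp'_min = ℏ/(2 × (1/3)Δx) = 3 × ℏ/(2Δx) = 3 × Δp_min
Δp'_min = 3 × 1.457e-26 kg·m/s = 4.370e-26 kg·m/s

Since Δp_min ∝ 1/Δx, when Δx is decreased to 1/3 of its original value, Δp_min increases to 3 times its original value.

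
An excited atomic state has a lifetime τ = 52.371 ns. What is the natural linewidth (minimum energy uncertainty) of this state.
6.284 neV

Using the energy-time uncertainty principle:
ΔEΔt ≥ ℏ/2

The lifetime τ represents the time uncertainty Δt.
The natural linewidth (minimum energy uncertainty) is:

ΔE = ℏ/(2τ)
ΔE = (1.055e-34 J·s) / (2 × 5.237e-08 s)
ΔE = 1.007e-27 J = 6.284 neV

This natural linewidth limits the precision of spectroscopic measurements.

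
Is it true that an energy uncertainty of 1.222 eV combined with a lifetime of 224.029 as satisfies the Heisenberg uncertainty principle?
No, it violates the uncertainty relation.

Calculate the product ΔEΔt:
ΔE = 1.222 eV = 1.958e-19 J
ΔEΔt = (1.958e-19 J) × (2.240e-16 s)
ΔEΔt = 4.386e-35 J·s

Compare to the minimum allowed value ℏ/2:
ℏ/2 = 5.273e-35 J·s

Since ΔEΔt = 4.386e-35 J·s < 5.273e-35 J·s = ℏ/2,
this violates the uncertainty relation.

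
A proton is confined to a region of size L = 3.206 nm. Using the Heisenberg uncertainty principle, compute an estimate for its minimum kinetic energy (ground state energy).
504.693 neV

Using the uncertainty principle to estimate ground state energy:

1. The position uncertainty is approximately the confinement size:
   Δx ≈ L = 3.206e-09 m

2. From ΔxΔp ≥ ℏ/2, the minimum momentum uncertainty is:
   Δp ≈ ℏ/(2L) = 1.645e-26 kg·m/s

3. The kinetic energy is approximately:
   KE ≈ (Δp)²/(2m) = (1.645e-26)²/(2 × 1.673e-27 kg)
   KE ≈ 8.086e-26 J = 504.693 neV

This is an order-of-magnitude estimate of the ground state energy.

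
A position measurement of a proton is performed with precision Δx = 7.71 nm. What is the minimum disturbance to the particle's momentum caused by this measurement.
6.839 × 10^-27 kg·m/s

The uncertainty principle implies that measuring position disturbs momentum:
ΔxΔp ≥ ℏ/2

When we measure position with precision Δx, we necessarily introduce a momentum uncertainty:
Δp ≥ ℏ/(2Δx)
Δp_min = (1.055e-34 J·s) / (2 × 7.710e-09 m)
Δp_min = 6.839e-27 kg·m/s

The more precisely we measure position, the greater the momentum disturbance.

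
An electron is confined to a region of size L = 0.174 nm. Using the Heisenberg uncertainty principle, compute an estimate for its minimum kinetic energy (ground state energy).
314.604 meV

Using the uncertainty principle to estimate ground state energy:

1. The position uncertainty is approximately the confinement size:
   Δx ≈ L = 1.740e-10 m

2. From ΔxΔp ≥ ℏ/2, the minimum momentum uncertainty is:
   Δp ≈ ℏ/(2L) = 3.030e-25 kg·m/s

3. The kinetic energy is approximately:
   KE ≈ (Δp)²/(2m) = (3.030e-25)²/(2 × 9.109e-31 kg)
   KE ≈ 5.041e-20 J = 314.604 meV

This is an order-of-magnitude estimate of the ground state energy.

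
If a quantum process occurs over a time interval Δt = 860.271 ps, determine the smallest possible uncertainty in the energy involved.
382.561 neV

Using the energy-time uncertainty principle:
ΔEΔt ≥ ℏ/2

The minimum uncertainty in energy is:
ΔE_min = ℏ/(2Δt)
ΔE_min = (1.055e-34 J·s) / (2 × 8.603e-10 s)
ΔE_min = 6.129e-26 J = 382.561 neV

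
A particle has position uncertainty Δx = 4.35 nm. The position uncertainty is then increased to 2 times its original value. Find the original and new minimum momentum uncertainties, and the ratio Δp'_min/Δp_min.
Original Δp_min = 1.212 × 10^-26 kg·m/s; new Δp'_min = 6.061 × 10^-27 kg·m/s; ratio Δp'_min/Δp_min = 1/2.

From the uncertainty principle ΔxΔp ≥ ℏ/2, the minimum momentum uncertainty is Δp_min = ℏ/(2Δx).

Original (Δx = 4.35 nm = 4.350e-09 m):
Δp_min = (1.055e-34 J·s)/(2 × 4.350e-09 m) = 1.212e-26 kg·m/s

When Δx → 2Δx:
Δp'_min = ℏ/(2 × 2Δx) = (1/2) × ℏ/(2Δx) = (1/2) × Δp_min
Δp'_min = 1/2 × 1.212e-26 kg·m/s = 6.061e-27 kg·m/s

Since Δp_min ∝ 1/Δx, when Δx is increased to 2 times its original value, Δp_min decreases to 1/2 of its original value.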